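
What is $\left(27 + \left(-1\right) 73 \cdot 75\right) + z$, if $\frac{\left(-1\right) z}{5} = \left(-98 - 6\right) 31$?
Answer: $10672$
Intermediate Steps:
$z = 16120$ ($z = - 5 \left(-98 - 6\right) 31 = - 5 \left(\left(-104\right) 31\right) = \left(-5\right) \left(-3224\right) = 16120$)
$\left(27 + \left(-1\right) 73 \cdot 75\right) + z = \left(27 + \left(-1\right) 73 \cdot 75\right) + 16120 = \left(27 - 5475\right) + 16120 = -5448 + 16120 = 10672$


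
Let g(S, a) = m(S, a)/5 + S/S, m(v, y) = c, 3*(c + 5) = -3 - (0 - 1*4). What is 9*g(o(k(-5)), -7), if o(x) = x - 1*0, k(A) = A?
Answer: 3/5 ≈ 0.60000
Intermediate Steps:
o(x) = x (o(x) = x + 0 = x)
c = -14/3 (c = -5 + (-3 - (0 - 1*4))/3 = -5 + (-3 - (0 - 4))/3 = -5 + (-3 - 1*(-4))/3 = -5 + (-3 + 4)/3 = -5 + (1/3)*1 = -5 + 1/3 = -14/3 ≈ -4.6667)
m(v, y) = -14/3
g(S, a) = 1/15 (g(S, a) = -14/3/5 + S/S = -14/3*1/5 + 1 = -14/15 + 1 = 1/15)
9*g(o(k(-5)), -7) = 9*(1/15) = 3/5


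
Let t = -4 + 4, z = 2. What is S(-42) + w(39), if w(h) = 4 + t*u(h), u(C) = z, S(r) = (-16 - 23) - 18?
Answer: -53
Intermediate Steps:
S(r) = -57 (S(r) = -39 - 18 = -57)
u(C) = 2
t = 0
w(h) = 4 (w(h) = 4 + 0*2 = 4 + 0 = 4)
S(-42) + w(39) = -57 + 4 = -53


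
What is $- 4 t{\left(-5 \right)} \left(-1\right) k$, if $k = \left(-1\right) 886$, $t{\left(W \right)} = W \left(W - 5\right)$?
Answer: $-177200$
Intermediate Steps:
$t{\left(W \right)} = W \left(-5 + W\right)$
$k = -886$
$- 4 t{\left(-5 \right)} \left(-1\right) k = - 4 \left(- 5 \left(-5 - 5\right)\right) \left(-1\right) \left(-886\right) = - 4 \left(\left(-5\right) \left(-10\right)\right) \left(-1\right) \left(-886\right) = \left(-4\right) 50 \left(-1\right) \left(-886\right) = \left(-200\right) \left(-1\right) \left(-886\right) = 200 \left(-886\right) = -177200$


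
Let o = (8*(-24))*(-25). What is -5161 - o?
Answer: -9961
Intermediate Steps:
o = 4800 (o = -192*(-25) = 4800)
-5161 - o = -5161 - 1*4800 = -5161 - 4800 = -9961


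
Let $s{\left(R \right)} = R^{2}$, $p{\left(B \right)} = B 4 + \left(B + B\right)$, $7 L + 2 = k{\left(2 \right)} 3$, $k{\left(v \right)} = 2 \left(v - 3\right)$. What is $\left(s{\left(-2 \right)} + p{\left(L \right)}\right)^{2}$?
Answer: $\frac{400}{49} \approx 8.1633$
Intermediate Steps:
$k{\left(v \right)} = -6 + 2 v$ ($k{\left(v \right)} = 2 \left(-3 + v\right) = -6 + 2 v$)
$L = - \frac{8}{7}$ ($L = - \frac{2}{7} + \frac{\left(-6 + 2 \cdot 2\right) 3}{7} = - \frac{2}{7} + \frac{\left(-6 + 4\right) 3}{7} = - \frac{2}{7} + \frac{\left(-2\right) 3}{7} = - \frac{2}{7} + \frac{1}{7} \left(-6\right) = - \frac{2}{7} - \frac{6}{7} = - \frac{8}{7} \approx -1.1429$)
$p{\left(B \right)} = 6 B$ ($p{\left(B \right)} = 4 B + 2 B = 6 B$)
$\left(s{\left(-2 \right)} + p{\left(L \right)}\right)^{2} = \left(\left(-2\right)^{2} + 6 \left(- \frac{8}{7}\right)\right)^{2} = \left(4 - \frac{48}{7}\right)^{2} = \left(- \frac{20}{7}\right)^{2} = \frac{400}{49}$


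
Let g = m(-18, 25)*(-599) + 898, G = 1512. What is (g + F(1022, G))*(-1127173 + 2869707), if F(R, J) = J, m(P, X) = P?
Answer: 22987508528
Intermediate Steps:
g = 11680 (g = -18*(-599) + 898 = 10782 + 898 = 11680)
(g + F(1022, G))*(-1127173 + 2869707) = (11680 + 1512)*(-1127173 + 2869707) = 13192*1742534 = 22987508528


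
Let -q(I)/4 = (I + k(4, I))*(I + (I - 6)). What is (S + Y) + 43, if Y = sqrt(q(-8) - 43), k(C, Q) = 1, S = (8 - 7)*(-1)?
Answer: 42 + I*sqrt(659) ≈ 42.0 + 25.671*I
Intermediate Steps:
S = -1 (S = 1*(-1) = -1)
q(I) = -4*(1 + I)*(-6 + 2*I) (q(I) = -4*(I + 1)*(I + (I - 6)) = -4*(1 + I)*(I + (-6 + I)) = -4*(1 + I)*(-6 + 2*I))
Y = I*sqrt(659) (Y = sqrt((24 - 8*(-8)**2 + 16*(-8)) - 43) = sqrt((24 - 8*64 - 128) - 43) = sqrt((24 - 512 - 128) - 43) = sqrt(-616 - 43) = sqrt(-659) = I*sqrt(659) ≈ 25.671*I)
(S + Y) + 43 = (-1 + I*sqrt(659)) + 43 = 42 + I*sqrt(659)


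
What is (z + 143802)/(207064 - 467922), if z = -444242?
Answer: 150220/130429 ≈ 1.1517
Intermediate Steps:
(z + 143802)/(207064 - 467922) = (-444242 + 143802)/(207064 - 467922) = -300440/(-260858) = -300440*(-1/260858) = 150220/130429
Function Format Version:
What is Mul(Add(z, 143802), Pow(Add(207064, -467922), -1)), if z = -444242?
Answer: Rational(150220, 130429) ≈ 1.1517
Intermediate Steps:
Mul(Add(z, 143802), Pow(Add(207064, -467922), -1)) = Mul(Add(-444242, 143802), Pow(Add(207064, -467922), -1)) = Mul(-300440, Pow(-260858, -1)) = Mul(-300440, Rational(-1, 260858)) = Rational(150220, 130429)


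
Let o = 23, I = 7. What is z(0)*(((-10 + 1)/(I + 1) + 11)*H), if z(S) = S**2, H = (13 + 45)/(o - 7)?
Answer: 0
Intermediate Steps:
H = 29/8 (H = (13 + 45)/(23 - 7) = 58/16 = 58*(1/16) = 29/8 ≈ 3.6250)
z(0)*(((-10 + 1)/(I + 1) + 11)*H) = 0**2*(((-10 + 1)/(7 + 1) + 11)*(29/8)) = 0*((-9/8 + 11)*(29/8)) = 0*((79/8)*(29/8)) = 0*(2291/64) = 0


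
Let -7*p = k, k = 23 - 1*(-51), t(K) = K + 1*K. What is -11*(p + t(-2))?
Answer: 1122/7 ≈ 160.29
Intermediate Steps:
t(K) = 2*K (t(K) = K + K = 2*K)
k = 74 (k = 23 + 51 = 74)
p = -74/7 (p = -⅐*74 = -74/7 ≈ -10.571)
-11*(p + t(-2)) = -11*(-74/7 + 2*(-2)) = -11*(-74/7 - 4) = -11*(-102/7) = 1122/7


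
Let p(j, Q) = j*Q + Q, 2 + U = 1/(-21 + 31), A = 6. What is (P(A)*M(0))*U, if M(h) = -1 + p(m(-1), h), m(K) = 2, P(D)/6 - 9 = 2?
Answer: 627/5 ≈ 125.40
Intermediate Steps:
U = -19/10 (U = -2 + 1/(-21 + 31) = -2 + 1/10 = -2 + ⅒ = -19/10 ≈ -1.9000)
P(D) = 66 (P(D) = 54 + 6*2 = 54 + 12 = 66)
p(j, Q) = Q + Q*j (p(j, Q) = Q*j + Q = Q + Q*j)
M(h) = -1 + 3*h (M(h) = -1 + h*(1 + 2) = -1 + h*3 = -1 + 3*h)
(P(A)*M(0))*U = (66*(-1 + 3*0))*(-19/10) = (66*(-1 + 0))*(-19/10) = (66*(-1))*(-19/10) = -66*(-19/10) = 627/5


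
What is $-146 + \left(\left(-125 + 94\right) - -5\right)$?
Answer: $-172$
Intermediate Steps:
$-146 + \left(\left(-125 + 94\right) - -5\right) = -146 + \left(-31 + \left(-29 + 34\right)\right) = -146 + \left(-31 + 5\right) = -146 - 26 = -172$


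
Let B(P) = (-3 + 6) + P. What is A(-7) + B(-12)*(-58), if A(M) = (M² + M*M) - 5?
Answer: 615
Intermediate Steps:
A(M) = -5 + 2*M² (A(M) = (M² + M²) - 5 = 2*M² - 5 = -5 + 2*M²)
B(P) = 3 + P
A(-7) + B(-12)*(-58) = (-5 + 2*(-7)²) + (3 - 12)*(-58) = (-5 + 2*49) - 9*(-58) = (-5 + 98) + 522 = 93 + 522 = 615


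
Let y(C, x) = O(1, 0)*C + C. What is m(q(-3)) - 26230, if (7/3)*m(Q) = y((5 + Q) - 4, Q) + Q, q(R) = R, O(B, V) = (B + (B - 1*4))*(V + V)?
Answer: -183625/7 ≈ -26232.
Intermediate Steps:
O(B, V) = 2*V*(-4 + 2*B) (O(B, V) = (B + (B - 4))*(2*V) = (B + (-4 + B))*(2*V) = (-4 + 2*B)*(2*V) = 2*V*(-4 + 2*B))
y(C, x) = C (y(C, x) = (4*0*(-2 + 1))*C + C = (4*0*(-1))*C + C = 0*C + C = 0 + C = C)
m(Q) = 3/7 + 6*Q/7 (m(Q) = 3*(((5 + Q) - 4) + Q)/7 = 3*((1 + Q) + Q)/7 = 3*(1 + 2*Q)/7 = 3/7 + 6*Q/7)
m(q(-3)) - 26230 = (3/7 + (6/7)*(-3)) - 26230 = (3/7 - 18/7) - 26230 = -15/7 - 26230 = -183625/7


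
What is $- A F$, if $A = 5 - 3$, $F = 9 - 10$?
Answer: $2$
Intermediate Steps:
$F = -1$
$A = 2$ ($A = 5 - 3 = 2$)
$- A F = \left(-1\right) 2 \left(-1\right) = \left(-2\right) \left(-1\right) = 2$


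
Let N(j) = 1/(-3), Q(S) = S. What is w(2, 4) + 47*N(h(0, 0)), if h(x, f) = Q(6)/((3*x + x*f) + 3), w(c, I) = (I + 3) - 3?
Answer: -35/3 ≈ -11.667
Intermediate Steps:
w(c, I) = I (w(c, I) = (3 + I) - 3 = I)
h(x, f) = 6/(3 + 3*x + f*x) (h(x, f) = 6/((3*x + x*f) + 3) = 6/((3*x + f*x) + 3) = 6/(3 + 3*x + f*x))
N(j) = -⅓
w(2, 4) + 47*N(h(0, 0)) = 4 + 47*(-⅓) = 4 - 47/3 = -35/3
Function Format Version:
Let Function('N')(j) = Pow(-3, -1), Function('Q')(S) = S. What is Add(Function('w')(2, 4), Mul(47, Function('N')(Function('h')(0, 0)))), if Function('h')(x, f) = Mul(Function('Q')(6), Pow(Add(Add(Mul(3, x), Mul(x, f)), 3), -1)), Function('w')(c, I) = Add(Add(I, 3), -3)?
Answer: Rational(-35, 3) ≈ -11.667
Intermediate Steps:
Function('w')(c, I) = I (Function('w')(c, I) = Add(Add(3, I), -3) = I)
Function('h')(x, f) = Mul(6, Pow(Add(3, Mul(3, x), Mul(f, x)), -1)) (Function('h')(x, f) = Mul(6, Pow(Add(Add(Mul(3, x), Mul(x, f)), 3), -1)) = Mul(6, Pow(Add(Add(Mul(3, x), Mul(f, x)), 3), -1)) = Mul(6, Pow(Add(3, Mul(3, x), Mul(f, x)), -1)))
Function('N')(j) = Rational(-1, 3)
Add(Function('w')(2, 4), Mul(47, Function('N')(Function('h')(0, 0)))) = Add(4, Mul(47, Rational(-1, 3))) = Add(4, Rational(-47, 3)) = Rational(-35, 3)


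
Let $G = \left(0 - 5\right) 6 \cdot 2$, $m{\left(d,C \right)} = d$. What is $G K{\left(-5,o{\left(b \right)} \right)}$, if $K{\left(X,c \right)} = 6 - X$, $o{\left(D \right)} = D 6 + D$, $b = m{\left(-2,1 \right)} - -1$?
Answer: $-660$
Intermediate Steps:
$b = -1$ ($b = -2 - -1 = -2 + 1 = -1$)
$o{\left(D \right)} = 7 D$ ($o{\left(D \right)} = 6 D + D = 7 D$)
$G = -60$ ($G = \left(-5\right) 12 = -60$)
$G K{\left(-5,o{\left(b \right)} \right)} = - 60 \left(6 - -5\right) = - 60 \left(6 + 5\right) = \left(-60\right) 11 = -660$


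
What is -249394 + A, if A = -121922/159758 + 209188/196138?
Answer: -1953663842157677/7833653651 ≈ -2.4939e+5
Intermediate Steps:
A = 2376479817/7833653651 (A = -121922*1/159758 + 209188*(1/196138) = -60961/79879 + 104594/98069 = 2376479817/7833653651 ≈ 0.30337)
-249394 + A = -249394 + 2376479817/7833653651 = -1953663842157677/7833653651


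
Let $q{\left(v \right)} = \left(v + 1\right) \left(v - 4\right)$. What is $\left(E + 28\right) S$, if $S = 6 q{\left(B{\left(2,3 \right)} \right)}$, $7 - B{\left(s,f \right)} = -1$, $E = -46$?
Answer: $-3888$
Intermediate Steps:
$B{\left(s,f \right)} = 8$ ($B{\left(s,f \right)} = 7 - -1 = 7 + 1 = 8$)
$q{\left(v \right)} = \left(1 + v\right) \left(-4 + v\right)$
$S = 216$ ($S = 6 \left(-4 + 8^{2} - 24\right) = 6 \left(-4 + 64 - 24\right) = 6 \cdot 36 = 216$)
$\left(E + 28\right) S = \left(-46 + 28\right) 216 = \left(-18\right) 216 = -3888$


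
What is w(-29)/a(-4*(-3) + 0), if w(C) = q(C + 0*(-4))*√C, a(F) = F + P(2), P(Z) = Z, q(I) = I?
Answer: -29*I*√29/14 ≈ -11.155*I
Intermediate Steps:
a(F) = 2 + F (a(F) = F + 2 = 2 + F)
w(C) = C^(3/2) (w(C) = (C + 0*(-4))*√C = (C + 0)*√C = C*√C = C^(3/2))
w(-29)/a(-4*(-3) + 0) = (-29)^(3/2)/(2 + (-4*(-3) + 0)) = (-29*I*√29)/(2 + (12 + 0)) = (-29*I*√29)/(2 + 12) = -29*I*√29/14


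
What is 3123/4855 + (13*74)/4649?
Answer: 19189337/22570895 ≈ 0.85018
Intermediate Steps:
3123/4855 + (13*74)/4649 = 3123*(1/4855) + 962*(1/4649) = 3123/4855 + 962/4649 = 19189337/22570895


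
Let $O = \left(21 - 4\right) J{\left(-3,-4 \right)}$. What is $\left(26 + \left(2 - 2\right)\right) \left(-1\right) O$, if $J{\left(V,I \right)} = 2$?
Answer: $-884$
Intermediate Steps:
$O = 34$ ($O = \left(21 - 4\right) 2 = 17 \cdot 2 = 34$)
$\left(26 + \left(2 - 2\right)\right) \left(-1\right) O = \left(26 + \left(2 - 2\right)\right) \left(-1\right) 34 = \left(26 + 0\right) \left(-1\right) 34 = 26 \left(-1\right) 34 = \left(-26\right) 34 = -884$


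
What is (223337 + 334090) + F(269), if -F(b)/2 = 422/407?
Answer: 226871945/407 ≈ 5.5743e+5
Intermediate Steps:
F(b) = -844/407
(223337 + 334090) + F(269) = (223337 + 334090) - 844/407 = 557427 - 844/407 = 226871945/407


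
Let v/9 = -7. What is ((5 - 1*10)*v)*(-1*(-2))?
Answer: 630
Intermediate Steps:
v = -63 (v = 9*(-7) = -63)
((5 - 1*10)*v)*(-1*(-2)) = ((5 - 1*10)*(-63))*(-1*(-2)) = ((5 - 10)*(-63))*2 = -5*(-63)*2 = 315*2 = 630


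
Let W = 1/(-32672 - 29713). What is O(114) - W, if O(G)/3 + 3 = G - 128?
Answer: -3181634/62385 ≈ -51.000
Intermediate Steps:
O(G) = -393 + 3*G (O(G) = -9 + 3*(G - 128) = -9 + 3*(-128 + G) = -9 + (-384 + 3*G) = -393 + 3*G)
W = -1/62385 (W = 1/(-62385) = -1/62385 ≈ -1.6029e-5)
O(114) - W = (-393 + 3*114) - 1*(-1/62385) = (-393 + 342) + 1/62385 = -51 + 1/62385 = -3181634/62385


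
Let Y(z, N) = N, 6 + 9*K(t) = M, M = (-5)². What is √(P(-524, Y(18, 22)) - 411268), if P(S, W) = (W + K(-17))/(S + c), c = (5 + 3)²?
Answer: I*√195804719755/690 ≈ 641.3*I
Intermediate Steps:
M = 25
K(t) = 19/9 (K(t) = -⅔ + (⅑)*25 = -⅔ + 25/9 = 19/9)
c = 64 (c = 8² = 64)
P(S, W) = (19/9 + W)/(64 + S) (P(S, W) = (W + 19/9)/(S + 64) = (19/9 + W)/(64 + S))
√(P(-524, Y(18, 22)) - 411268) = √((19/9 + 22)/(64 - 524) - 411268) = √((217/9)/(-460) - 411268) = √(-1/460*217/9 - 411268) = √(-217/4140 - 411268) = √(-1702649737/4140) = I*√195804719755/690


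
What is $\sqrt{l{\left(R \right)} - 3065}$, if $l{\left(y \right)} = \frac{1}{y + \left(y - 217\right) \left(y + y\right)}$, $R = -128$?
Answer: $\frac{i \sqrt{372485084062}}{11024} \approx 55.362 i$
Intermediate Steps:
$l{\left(y \right)} = \frac{1}{y + 2 y \left(-217 + y\right)}$ ($l{\left(y \right)} = \frac{1}{y + \left(-217 + y\right) 2 y} = \frac{1}{y + 2 y \left(-217 + y\right)}$)
$\sqrt{l{\left(R \right)} - 3065} = \sqrt{\frac{1}{\left(-128\right) \left(-433 + 2 \left(-128\right)\right)} - 3065} = \sqrt{- \frac{1}{128 \left(-433 - 256\right)} - 3065} = \sqrt{- \frac{1}{128 \left(-689\right)} - 3065} = \sqrt{\left(- \frac{1}{128}\right) \left(- \frac{1}{689}\right) - 3065} = \sqrt{\frac{1}{88192} - 3065} = \sqrt{- \frac{270308479}{88192}} = \frac{i \sqrt{372485084062}}{11024}$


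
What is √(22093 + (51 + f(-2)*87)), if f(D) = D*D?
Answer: 2*√5623 ≈ 149.97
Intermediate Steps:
f(D) = D²
√(22093 + (51 + f(-2)*87)) = √(22093 + (51 + (-2)²*87)) = √(22093 + (51 + 4*87)) = √(22093 + (51 + 348)) = √(22093 + 399) = √22492 = 2*√5623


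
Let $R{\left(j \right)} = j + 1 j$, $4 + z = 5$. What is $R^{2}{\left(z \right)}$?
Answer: $4$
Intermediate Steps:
$z = 1$ ($z = -4 + 5 = 1$)
$R{\left(j \right)} = 2 j$ ($R{\left(j \right)} = j + j = 2 j$)
$R^{2}{\left(z \right)} = \left(2 \cdot 1\right)^{2} = 2^{2} = 4$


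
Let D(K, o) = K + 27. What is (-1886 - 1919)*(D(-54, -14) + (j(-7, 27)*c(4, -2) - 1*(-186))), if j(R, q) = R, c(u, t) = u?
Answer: -498455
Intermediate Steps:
D(K, o) = 27 + K
(-1886 - 1919)*(D(-54, -14) + (j(-7, 27)*c(4, -2) - 1*(-186))) = (-1886 - 1919)*((27 - 54) + (-7*4 - 1*(-186))) = -3805*(-27 + (-28 + 186)) = -3805*(-27 + 158) = -3805*131 = -498455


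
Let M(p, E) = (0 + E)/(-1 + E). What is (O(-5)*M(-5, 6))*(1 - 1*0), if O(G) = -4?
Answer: -24/5 ≈ -4.8000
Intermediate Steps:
M(p, E) = E/(-1 + E)
(O(-5)*M(-5, 6))*(1 - 1*0) = (-24/(-1 + 6))*(1 - 1*0) = (-24/5)*(1 + 0) = -24/5*1 = -24/5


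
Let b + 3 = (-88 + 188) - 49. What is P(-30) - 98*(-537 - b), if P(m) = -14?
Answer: 57316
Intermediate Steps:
b = 48 (b = -3 + ((-88 + 188) - 49) = -3 + (100 - 49) = -3 + 51 = 48)
P(-30) - 98*(-537 - b) = -14 - 98*(-537 - 1*48) = -14 - 98*(-537 - 48) = -14 - 98*(-585) = -14 + 57330 = 57316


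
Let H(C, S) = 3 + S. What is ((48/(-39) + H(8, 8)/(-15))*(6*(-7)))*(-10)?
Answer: -10724/13 ≈ -824.92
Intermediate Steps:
((48/(-39) + H(8, 8)/(-15))*(6*(-7)))*(-10) = ((48/(-39) + (3 + 8)/(-15))*(6*(-7)))*(-10) = ((48*(-1/39) + 11*(-1/15))*(-42))*(-10) = ((-16/13 - 11/15)*(-42))*(-10) = -383/195*(-42)*(-10) = (5362/65)*(-10) = -10724/13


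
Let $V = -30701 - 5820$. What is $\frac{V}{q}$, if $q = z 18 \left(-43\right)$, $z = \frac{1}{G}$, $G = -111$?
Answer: $- \frac{1351277}{258} \approx -5237.5$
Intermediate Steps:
$V = -36521$ ($V = -30701 - 5820 = -36521$)
$z = - \frac{1}{111}$ ($z = \frac{1}{-111} = - \frac{1}{111} \approx -0.009009$)
$q = \frac{258}{37}$ ($q = - \frac{18 \left(-43\right)}{111} = \left(- \frac{1}{111}\right) \left(-774\right) = \frac{258}{37} \approx 6.973$)
$\frac{V}{q} = - \frac{36521}{\frac{258}{37}} = \left(-36521\right) \frac{37}{258} = - \frac{1351277}{258}$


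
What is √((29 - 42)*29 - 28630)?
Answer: 3*I*√3223 ≈ 170.31*I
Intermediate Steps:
√((29 - 42)*29 - 28630) = √(-13*29 - 28630) = √(-377 - 28630) = √(-29007) = 3*I*√3223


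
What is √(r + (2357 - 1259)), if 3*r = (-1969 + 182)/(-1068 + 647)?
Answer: √1753752543/1263 ≈ 33.157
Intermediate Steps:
r = 1787/1263 (r = ((-1969 + 182)/(-1068 + 647))/3 = (-1787/(-421))/3 = (-1787*(-1/421))/3 = (⅓)*(1787/421) = 1787/1263 ≈ 1.4149)
√(r + (2357 - 1259)) = √(1787/1263 + (2357 - 1259)) = √(1787/1263 + 1098) = √(1388561/1263) = √1753752543/1263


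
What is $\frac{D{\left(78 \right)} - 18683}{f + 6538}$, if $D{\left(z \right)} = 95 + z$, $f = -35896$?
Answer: $\frac{3085}{4893} \approx 0.63049$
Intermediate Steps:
$\frac{D{\left(78 \right)} - 18683}{f + 6538} = \frac{\left(95 + 78\right) - 18683}{-35896 + 6538} = \frac{173 - 18683}{-29358} = \left(-18510\right) \left(- \frac{1}{29358}\right) = \frac{3085}{4893}$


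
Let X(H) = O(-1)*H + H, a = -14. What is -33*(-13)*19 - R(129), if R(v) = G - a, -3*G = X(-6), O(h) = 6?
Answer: 8123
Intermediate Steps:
X(H) = 7*H (X(H) = 6*H + H = 7*H)
G = 14 (G = -7*(-6)/3 = -1/3*(-42) = 14)
R(v) = 28 (R(v) = 14 - 1*(-14) = 14 + 14 = 28)
-33*(-13)*19 - R(129) = -33*(-13)*19 - 1*28 = 429*19 - 28 = 8151 - 28 = 8123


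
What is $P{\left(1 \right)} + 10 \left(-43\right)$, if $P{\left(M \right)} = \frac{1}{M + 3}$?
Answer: $- \frac{1719}{4} \approx -429.75$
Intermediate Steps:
$P{\left(M \right)} = \frac{1}{3 + M}$
$P{\left(1 \right)} + 10 \left(-43\right) = \frac{1}{3 + 1} + 10 \left(-43\right) = \frac{1}{4} - 430 = - \frac{1719}{4}$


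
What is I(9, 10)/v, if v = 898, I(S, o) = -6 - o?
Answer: -8/449 ≈ -0.017817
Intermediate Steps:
I(9, 10)/v = (-6 - 1*10)/898 = (-6 - 10)*(1/898) = -16*1/898 = -8/449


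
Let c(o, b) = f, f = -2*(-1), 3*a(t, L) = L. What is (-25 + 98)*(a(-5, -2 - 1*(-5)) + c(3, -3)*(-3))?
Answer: -365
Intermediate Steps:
a(t, L) = L/3
f = 2
c(o, b) = 2
(-25 + 98)*(a(-5, -2 - 1*(-5)) + c(3, -3)*(-3)) = (-25 + 98)*((-2 - 1*(-5))/3 + 2*(-3)) = 73*((-2 + 5)/3 - 6) = 73*((⅓)*3 - 6) = 73*(1 - 6) = 73*(-5) = -365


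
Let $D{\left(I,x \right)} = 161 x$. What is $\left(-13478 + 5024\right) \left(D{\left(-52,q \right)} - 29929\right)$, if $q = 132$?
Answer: $73355358$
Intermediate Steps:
$\left(-13478 + 5024\right) \left(D{\left(-52,q \right)} - 29929\right) = \left(-13478 + 5024\right) \left(161 \cdot 132 - 29929\right) = - 8454 \left(21252 - 29929\right) = \left(-8454\right) \left(-8677\right) = 73355358$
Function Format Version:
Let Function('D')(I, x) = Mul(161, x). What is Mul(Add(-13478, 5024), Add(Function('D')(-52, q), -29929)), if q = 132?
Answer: 73355358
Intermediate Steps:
Mul(Add(-13478, 5024), Add(Function('D')(-52, q), -29929)) = Mul(Add(-13478, 5024), Add(Mul(161, 132), -29929)) = Mul(-8454, Add(21252, -29929)) = Mul(-8454, -8677) = 73355358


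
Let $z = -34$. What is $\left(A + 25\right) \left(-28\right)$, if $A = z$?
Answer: $252$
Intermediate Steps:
$A = -34$
$\left(A + 25\right) \left(-28\right) = \left(-34 + 25\right) \left(-28\right) = \left(-9\right) \left(-28\right) = 252$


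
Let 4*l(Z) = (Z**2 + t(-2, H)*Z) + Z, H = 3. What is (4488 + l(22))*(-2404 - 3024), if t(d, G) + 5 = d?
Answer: -24838528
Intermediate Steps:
t(d, G) = -5 + d
l(Z) = -3*Z/2 + Z**2/4 (l(Z) = ((Z**2 + (-5 - 2)*Z) + Z)/4 = ((Z**2 - 7*Z) + Z)/4 = (Z**2 - 6*Z)/4 = -3*Z/2 + Z**2/4)
(4488 + l(22))*(-2404 - 3024) = (4488 + (1/4)*22*(-6 + 22))*(-2404 - 3024) = (4488 + (1/4)*22*16)*(-5428) = (4488 + 88)*(-5428) = 4576*(-5428) = -24838528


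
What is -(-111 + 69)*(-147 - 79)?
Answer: -9492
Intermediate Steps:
-(-111 + 69)*(-147 - 79) = -(-42)*(-226) = -1*9492 = -9492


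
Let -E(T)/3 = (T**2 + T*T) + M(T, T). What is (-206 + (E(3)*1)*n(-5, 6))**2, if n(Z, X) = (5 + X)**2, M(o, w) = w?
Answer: 61293241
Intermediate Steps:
E(T) = -6*T**2 - 3*T (E(T) = -3*((T**2 + T*T) + T) = -3*((T**2 + T**2) + T) = -3*(2*T**2 + T) = -3*(T + 2*T**2) = -6*T**2 - 3*T)
(-206 + (E(3)*1)*n(-5, 6))**2 = (-206 + ((3*3*(-1 - 2*3))*1)*(5 + 6)**2)**2 = (-206 + ((3*3*(-1 - 6))*1)*11**2)**2 = (-206 + ((3*3*(-7))*1)*121)**2 = (-206 - 63*1*121)**2 = (-206 - 63*121)**2 = (-206 - 7623)**2 = (-7829)**2 = 61293241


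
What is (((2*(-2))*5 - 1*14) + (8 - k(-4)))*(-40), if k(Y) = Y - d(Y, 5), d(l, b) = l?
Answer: 1040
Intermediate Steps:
k(Y) = 0 (k(Y) = Y - Y = 0)
(((2*(-2))*5 - 1*14) + (8 - k(-4)))*(-40) = (((2*(-2))*5 - 1*14) + (8 - 1*0))*(-40) = ((-4*5 - 14) + (8 + 0))*(-40) = ((-20 - 14) + 8)*(-40) = (-34 + 8)*(-40) = -26*(-40) = 1040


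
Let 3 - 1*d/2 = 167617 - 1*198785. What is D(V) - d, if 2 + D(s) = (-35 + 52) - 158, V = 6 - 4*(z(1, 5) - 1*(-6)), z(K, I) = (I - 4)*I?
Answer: -62485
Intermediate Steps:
z(K, I) = I*(-4 + I) (z(K, I) = (-4 + I)*I = I*(-4 + I))
V = -38 (V = 6 - 4*(5*(-4 + 5) - 1*(-6)) = 6 - 4*(5*1 + 6) = 6 - 4*(5 + 6) = 6 - 4*11 = 6 - 44 = -38)
d = 62342 (d = 6 - 2*(167617 - 1*198785) = 6 - 2*(167617 - 198785) = 6 - 2*(-31168) = 6 + 62336 = 62342)
D(s) = -143 (D(s) = -2 + ((-35 + 52) - 158) = -2 + (17 - 158) = -2 - 141 = -143)
D(V) - d = -143 - 1*62342 = -143 - 62342 = -62485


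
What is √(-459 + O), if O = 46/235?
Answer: I*√25337465/235 ≈ 21.42*I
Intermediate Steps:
O = 46/235 (O = 46*(1/235) = 46/235 ≈ 0.19574)
√(-459 + O) = √(-459 + 46/235) = √(-107819/235) = I*√25337465/235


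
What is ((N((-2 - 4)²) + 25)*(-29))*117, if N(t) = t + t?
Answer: -329121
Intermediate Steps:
N(t) = 2*t
((N((-2 - 4)²) + 25)*(-29))*117 = ((2*(-2 - 4)² + 25)*(-29))*117 = ((2*(-6)² + 25)*(-29))*117 = ((2*36 + 25)*(-29))*117 = ((72 + 25)*(-29))*117 = (97*(-29))*117 = -2813*117 = -329121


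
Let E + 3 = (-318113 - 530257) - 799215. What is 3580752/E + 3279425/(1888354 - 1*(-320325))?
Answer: -208799205809/303249418021 ≈ -0.68854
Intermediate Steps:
E = -1647588 (E = -3 + ((-318113 - 530257) - 799215) = -3 + (-848370 - 799215) = -3 - 1647585 = -1647588)
3580752/E + 3279425/(1888354 - 1*(-320325)) = 3580752/(-1647588) + 3279425/(1888354 - 1*(-320325)) = 3580752*(-1/1647588) + 3279425/(1888354 + 320325) = -298396/137299 + 3279425/2208679 = -208799205809/303249418021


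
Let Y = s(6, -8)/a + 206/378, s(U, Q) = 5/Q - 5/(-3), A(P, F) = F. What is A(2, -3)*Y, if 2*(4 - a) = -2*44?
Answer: -13709/8064 ≈ -1.7000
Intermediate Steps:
s(U, Q) = 5/3 + 5/Q (s(U, Q) = 5/Q - 5*(-1/3) = 5/Q + 5/3 = 5/3 + 5/Q)
a = 48 (a = 4 - (-1)*44 = 4 - 1/2*(-88) = 4 + 44 = 48)
Y = 13709/24192 (Y = (5/3 + 5/(-8))/48 + 206/378 = (5/3 + 5*(-1/8))*(1/48) + 206*(1/378) = (5/3 - 5/8)*(1/48) + 103/189 = (25/24)*(1/48) + 103/189 = 25/1152 + 103/189 = 13709/24192 ≈ 0.56668)
A(2, -3)*Y = -3*13709/24192 = -13709/8064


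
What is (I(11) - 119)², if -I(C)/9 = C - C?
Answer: 14161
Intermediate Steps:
I(C) = 0 (I(C) = -9*(C - C) = -9*0 = 0)
(I(11) - 119)² = (0 - 119)² = (-119)² = 14161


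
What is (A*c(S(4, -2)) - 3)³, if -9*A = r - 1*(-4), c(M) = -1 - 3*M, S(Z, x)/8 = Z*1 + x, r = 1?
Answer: 10360232/729 ≈ 14212.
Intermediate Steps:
S(Z, x) = 8*Z + 8*x (S(Z, x) = 8*(Z*1 + x) = 8*(Z + x) = 8*Z + 8*x)
A = -5/9 (A = -(1 - 1*(-4))/9 = -(1 + 4)/9 = -⅑*5 = -5/9 ≈ -0.55556)
(A*c(S(4, -2)) - 3)³ = (-5*(-1 - 3*(8*4 + 8*(-2)))/9 - 3)³ = (-5*(-1 - 3*(32 - 16))/9 - 3)³ = (-5*(-1 - 3*16)/9 - 3)³ = (-5*(-1 - 48)/9 - 3)³ = (-5/9*(-49) - 3)³ = (245/9 - 3)³ = (218/9)³ = 10360232/729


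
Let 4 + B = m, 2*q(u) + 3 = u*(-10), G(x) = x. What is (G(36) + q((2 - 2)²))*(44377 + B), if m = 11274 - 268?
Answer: 3821151/2 ≈ 1.9106e+6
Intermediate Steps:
m = 11006
q(u) = -3/2 - 5*u (q(u) = -3/2 + (u*(-10))/2 = -3/2 + (-10*u)/2 = -3/2 - 5*u)
B = 11002 (B = -4 + 11006 = 11002)
(G(36) + q((2 - 2)²))*(44377 + B) = (36 + (-3/2 - 5*(2 - 2)²))*(44377 + 11002) = (36 + (-3/2 - 5*0²))*55379 = (36 + (-3/2 - 5*0))*55379 = (36 + (-3/2 + 0))*55379 = (36 - 3/2)*55379 = (69/2)*55379 = 3821151/2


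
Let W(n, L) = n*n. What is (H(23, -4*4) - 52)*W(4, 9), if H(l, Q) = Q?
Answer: -1088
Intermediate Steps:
W(n, L) = n²
(H(23, -4*4) - 52)*W(4, 9) = (-4*4 - 52)*4² = (-16 - 52)*16 = -68*16 = -1088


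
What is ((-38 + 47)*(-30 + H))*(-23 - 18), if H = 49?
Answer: -7011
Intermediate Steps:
((-38 + 47)*(-30 + H))*(-23 - 18) = ((-38 + 47)*(-30 + 49))*(-23 - 18) = (9*19)*(-41) = 171*(-41) = -7011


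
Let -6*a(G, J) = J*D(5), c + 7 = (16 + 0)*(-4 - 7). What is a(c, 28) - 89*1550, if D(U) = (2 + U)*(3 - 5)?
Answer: -413654/3 ≈ -1.3788e+5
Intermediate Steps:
D(U) = -4 - 2*U (D(U) = (2 + U)*(-2) = -4 - 2*U)
c = -183 (c = -7 + (16 + 0)*(-4 - 7) = -7 + 16*(-11) = -7 - 176 = -183)
a(G, J) = 7*J/3 (a(G, J) = -J*(-4 - 2*5)/6 = -J*(-4 - 10)/6 = -J*(-14)/6 = -(-7)*J/3 = 7*J/3)
a(c, 28) - 89*1550 = (7/3)*28 - 89*1550 = 196/3 - 137950 = -413654/3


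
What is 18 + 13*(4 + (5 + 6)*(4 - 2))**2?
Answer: 8806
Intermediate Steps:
18 + 13*(4 + (5 + 6)*(4 - 2))**2 = 18 + 13*(4 + 11*2)**2 = 18 + 13*(4 + 22)**2 = 18 + 13*26**2 = 18 + 13*676 = 18 + 8788 = 8806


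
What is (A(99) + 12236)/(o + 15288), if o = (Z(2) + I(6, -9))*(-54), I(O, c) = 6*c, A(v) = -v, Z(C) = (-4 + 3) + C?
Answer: 12137/18150 ≈ 0.66870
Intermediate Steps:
Z(C) = -1 + C
o = 2862 (o = ((-1 + 2) + 6*(-9))*(-54) = (1 - 54)*(-54) = -53*(-54) = 2862)
(A(99) + 12236)/(o + 15288) = (-1*99 + 12236)/(2862 + 15288) = (-99 + 12236)/18150 = 12137*(1/18150) = 12137/18150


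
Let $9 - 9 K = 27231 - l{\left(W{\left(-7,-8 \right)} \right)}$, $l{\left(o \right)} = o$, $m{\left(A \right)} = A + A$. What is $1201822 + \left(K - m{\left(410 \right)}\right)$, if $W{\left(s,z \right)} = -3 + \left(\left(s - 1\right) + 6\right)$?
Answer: $\frac{10781791}{9} \approx 1.198 \cdot 10^{6}$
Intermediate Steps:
$W{\left(s,z \right)} = 2 + s$ ($W{\left(s,z \right)} = -3 + \left(\left(-1 + s\right) + 6\right) = -3 + \left(5 + s\right) = 2 + s$)
$m{\left(A \right)} = 2 A$
$K = - \frac{27227}{9}$ ($K = 1 - \frac{27231 - \left(2 - 7\right)}{9} = 1 - \frac{27231 - -5}{9} = 1 - \frac{27231 + 5}{9} = 1 - \frac{27236}{9} = - \frac{27227}{9} \approx -3025.2$)
$1201822 + \left(K - m{\left(410 \right)}\right) = 1201822 - \left(\frac{27227}{9} + 2 \cdot 410\right) = 1201822 - \frac{34607}{9} = \frac{10781791}{9}$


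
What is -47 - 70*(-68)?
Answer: 4713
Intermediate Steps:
-47 - 70*(-68) = -47 + 4760 = 4713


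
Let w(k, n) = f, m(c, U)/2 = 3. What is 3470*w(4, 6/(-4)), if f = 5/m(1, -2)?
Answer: 8675/3 ≈ 2891.7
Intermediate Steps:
m(c, U) = 6 (m(c, U) = 2*3 = 6)
f = ⅚ (f = 5/6 = 5*(⅙) = ⅚ ≈ 0.83333)
w(k, n) = ⅚
3470*w(4, 6/(-4)) = 3470*(⅚) = 8675/3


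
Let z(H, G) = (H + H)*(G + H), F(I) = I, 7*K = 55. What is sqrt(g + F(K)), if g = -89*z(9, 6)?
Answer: 13*I*sqrt(6965)/7 ≈ 154.99*I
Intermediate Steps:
K = 55/7 (K = (1/7)*55 = 55/7 ≈ 7.8571)
z(H, G) = 2*H*(G + H) (z(H, G) = (2*H)*(G + H) = 2*H*(G + H))
g = -24030 (g = -178*9*(6 + 9) = -178*9*15 = -89*270 = -24030)
sqrt(g + F(K)) = sqrt(-24030 + 55/7) = sqrt(-168155/7) = 13*I*sqrt(6965)/7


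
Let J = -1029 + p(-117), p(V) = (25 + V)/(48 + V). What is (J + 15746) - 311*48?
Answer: -629/3 ≈ -209.67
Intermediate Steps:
p(V) = (25 + V)/(48 + V)
J = -3083/3 (J = -1029 + (25 - 117)/(48 - 117) = -1029 - 92/(-69) = -1029 - 1/69*(-92) = -1029 + 4/3 = -3083/3 ≈ -1027.7)
(J + 15746) - 311*48 = (-3083/3 + 15746) - 311*48 = 44155/3 - 14928 = -629/3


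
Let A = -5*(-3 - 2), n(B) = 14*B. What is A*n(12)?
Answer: 4200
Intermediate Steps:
A = 25 (A = -5*(-5) = 25)
A*n(12) = 25*(14*12) = 25*168 = 4200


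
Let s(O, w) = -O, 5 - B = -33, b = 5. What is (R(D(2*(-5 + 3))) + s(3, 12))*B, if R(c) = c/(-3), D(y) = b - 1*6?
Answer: -304/3 ≈ -101.33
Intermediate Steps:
B = 38 (B = 5 - 1*(-33) = 5 + 33 = 38)
D(y) = -1 (D(y) = 5 - 1*6 = 5 - 6 = -1)
R(c) = -c/3 (R(c) = c*(-1/3) = -c/3)
(R(D(2*(-5 + 3))) + s(3, 12))*B = (-1/3*(-1) - 1*3)*38 = (1/3 - 3)*38 = -8/3*38 = -304/3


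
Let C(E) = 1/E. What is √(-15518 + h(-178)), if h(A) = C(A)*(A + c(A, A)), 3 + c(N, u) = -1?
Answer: I*√122909979/89 ≈ 124.57*I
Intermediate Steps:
c(N, u) = -4 (c(N, u) = -3 - 1 = -4)
h(A) = (-4 + A)/A (h(A) = (A - 4)/A = (-4 + A)/A)
√(-15518 + h(-178)) = √(-15518 + (-4 - 178)/(-178)) = √(-15518 - 1/178*(-182)) = √(-15518 + 91/89) = √(-1381011/89) = I*√122909979/89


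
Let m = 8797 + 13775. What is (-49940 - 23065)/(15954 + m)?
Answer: -24335/12842 ≈ -1.8950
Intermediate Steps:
m = 22572
(-49940 - 23065)/(15954 + m) = (-49940 - 23065)/(15954 + 22572) = -73005/38526 = -73005*1/38526 = -24335/12842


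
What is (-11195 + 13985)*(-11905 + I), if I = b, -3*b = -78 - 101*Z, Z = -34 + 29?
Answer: -33612060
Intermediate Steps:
Z = -5
b = -427/3 (b = -(-78 - 101*(-5))/3 = -(-78 + 505)/3 = -⅓*427 = -427/3 ≈ -142.33)
I = -427/3 ≈ -142.33
(-11195 + 13985)*(-11905 + I) = (-11195 + 13985)*(-11905 - 427/3) = 2790*(-36142/3) = -33612060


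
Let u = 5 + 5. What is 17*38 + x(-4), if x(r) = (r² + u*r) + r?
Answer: 618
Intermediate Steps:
u = 10
x(r) = r² + 11*r (x(r) = (r² + 10*r) + r = r² + 11*r)
17*38 + x(-4) = 17*38 - 4*(11 - 4) = 646 - 4*7 = 646 - 28 = 618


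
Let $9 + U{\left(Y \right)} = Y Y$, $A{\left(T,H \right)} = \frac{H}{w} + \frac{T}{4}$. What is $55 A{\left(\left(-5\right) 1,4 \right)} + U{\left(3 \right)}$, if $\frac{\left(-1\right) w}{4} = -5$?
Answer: $- \frac{231}{4} \approx -57.75$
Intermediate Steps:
$w = 20$ ($w = \left(-4\right) \left(-5\right) = 20$)
$A{\left(T,H \right)} = \frac{T}{4} + \frac{H}{20}$ ($A{\left(T,H \right)} = \frac{H}{20} + \frac{T}{4} = \frac{T}{4} + \frac{H}{20}$)
$U{\left(Y \right)} = -9 + Y^{2}$ ($U{\left(Y \right)} = -9 + Y Y = -9 + Y^{2}$)
$55 A{\left(\left(-5\right) 1,4 \right)} + U{\left(3 \right)} = 55 \left(\frac{\left(-5\right) 1}{4} + \frac{1}{20} \cdot 4\right) - \left(9 - 3^{2}\right) = 55 \left(\frac{1}{4} \left(-5\right) + \frac{1}{5}\right) + \left(-9 + 9\right) = 55 \left(- \frac{5}{4} + \frac{1}{5}\right) + 0 = 55 \left(- \frac{21}{20}\right) + 0 = - \frac{231}{4} + 0 = - \frac{231}{4}$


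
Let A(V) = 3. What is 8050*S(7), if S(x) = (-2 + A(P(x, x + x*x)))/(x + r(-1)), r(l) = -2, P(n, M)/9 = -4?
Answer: 1610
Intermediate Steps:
P(n, M) = -36 (P(n, M) = 9*(-4) = -36)
S(x) = 1/(-2 + x) (S(x) = (-2 + 3)/(x - 2) = 1/(-2 + x))
8050*S(7) = 8050/(-2 + 7) = 8050/5 = 8050*(1/5) = 1610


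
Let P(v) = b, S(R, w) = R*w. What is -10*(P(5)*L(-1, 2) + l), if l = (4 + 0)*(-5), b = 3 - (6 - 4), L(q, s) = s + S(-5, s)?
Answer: 280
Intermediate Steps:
L(q, s) = -4*s (L(q, s) = s - 5*s = -4*s)
b = 1 (b = 3 - 1*2 = 3 - 2 = 1)
P(v) = 1
l = -20 (l = 4*(-5) = -20)
-10*(P(5)*L(-1, 2) + l) = -10*(1*(-4*2) - 20) = -10*(1*(-8) - 20) = -10*(-8 - 20) = -10*(-28) = 280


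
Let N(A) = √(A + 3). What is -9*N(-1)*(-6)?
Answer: 54*√2 ≈ 76.368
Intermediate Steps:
N(A) = √(3 + A)
-9*N(-1)*(-6) = -9*√(3 - 1)*(-6) = -9*√2*(-6) = 54*√2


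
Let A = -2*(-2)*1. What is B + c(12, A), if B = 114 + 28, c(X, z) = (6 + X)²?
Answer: 466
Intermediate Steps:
A = 4 (A = 4*1 = 4)
B = 142
B + c(12, A) = 142 + (6 + 12)² = 142 + 18² = 142 + 324 = 466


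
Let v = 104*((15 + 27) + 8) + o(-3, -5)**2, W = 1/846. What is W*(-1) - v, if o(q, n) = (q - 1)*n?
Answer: -4737601/846 ≈ -5600.0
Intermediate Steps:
o(q, n) = n*(-1 + q) (o(q, n) = (-1 + q)*n = n*(-1 + q))
W = 1/846 ≈ 0.0011820
v = 5600 (v = 104*((15 + 27) + 8) + (-5*(-1 - 3))**2 = 104*(42 + 8) + (-5*(-4))**2 = 104*50 + 20**2 = 5200 + 400 = 5600)
W*(-1) - v = (1/846)*(-1) - 1*5600 = -1/846 - 5600 = -4737601/846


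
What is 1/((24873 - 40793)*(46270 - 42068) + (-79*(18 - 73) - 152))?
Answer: -1/66891647 ≈ -1.4950e-8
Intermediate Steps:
1/((24873 - 40793)*(46270 - 42068) + (-79*(18 - 73) - 152)) = 1/(-15920*4202 + (-79*(-55) - 152)) = 1/(-66895840 + (4345 - 152)) = 1/(-66895840 + 4193) = 1/(-66891647) = -1/66891647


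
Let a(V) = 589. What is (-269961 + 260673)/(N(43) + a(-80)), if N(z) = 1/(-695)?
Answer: -3227580/204677 ≈ -15.769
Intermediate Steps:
N(z) = -1/695
(-269961 + 260673)/(N(43) + a(-80)) = (-269961 + 260673)/(-1/695 + 589) = -9288/409354/695 = -9288*695/409354 = -3227580/204677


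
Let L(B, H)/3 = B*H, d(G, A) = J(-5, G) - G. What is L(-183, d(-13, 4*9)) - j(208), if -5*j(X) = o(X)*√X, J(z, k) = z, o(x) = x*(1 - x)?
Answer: -4392 - 172224*√13/5 ≈ -1.2858e+5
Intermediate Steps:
j(X) = -X^(3/2)*(1 - X)/5 (j(X) = -X*(1 - X)*√X/5 = -X^(3/2)*(1 - X)/5)
d(G, A) = -5 - G
L(B, H) = 3*B*H (L(B, H) = 3*(B*H) = 3*B*H)
L(-183, d(-13, 4*9)) - j(208) = 3*(-183)*(-5 - 1*(-13)) - 208^(3/2)*(-1 + 208)/5 = 3*(-183)*(-5 + 13) - 832*√13*207/5 = 3*(-183)*8 - 172224*√13/5 = -4392 - 172224*√13/5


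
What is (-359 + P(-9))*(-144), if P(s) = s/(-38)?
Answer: 981576/19 ≈ 51662.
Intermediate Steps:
P(s) = -s/38 (P(s) = s*(-1/38) = -s/38)
(-359 + P(-9))*(-144) = (-359 - 1/38*(-9))*(-144) = (-359 + 9/38)*(-144) = -13633/38*(-144) = 981576/19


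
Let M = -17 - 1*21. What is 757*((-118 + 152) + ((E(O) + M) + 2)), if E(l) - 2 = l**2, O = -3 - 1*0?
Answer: 6813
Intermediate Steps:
O = -3 (O = -3 + 0 = -3)
M = -38 (M = -17 - 21 = -38)
E(l) = 2 + l**2
757*((-118 + 152) + ((E(O) + M) + 2)) = 757*((-118 + 152) + (((2 + (-3)**2) - 38) + 2)) = 757*(34 + (((2 + 9) - 38) + 2)) = 757*(34 + ((11 - 38) + 2)) = 757*(34 + (-27 + 2)) = 757*(34 - 25) = 757*9 = 6813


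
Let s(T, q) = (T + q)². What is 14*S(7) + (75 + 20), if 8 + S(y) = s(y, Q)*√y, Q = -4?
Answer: -17 + 126*√7 ≈ 316.36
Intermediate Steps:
S(y) = -8 + √y*(-4 + y)² (S(y) = -8 + (y - 4)²*√y = -8 + (-4 + y)²*√y = -8 + √y*(-4 + y)²)
14*S(7) + (75 + 20) = 14*(-8 + √7*(-4 + 7)²) + (75 + 20) = 14*(-8 + √7*3²) + 95 = 14*(-8 + √7*9) + 95 = 14*(-8 + 9*√7) + 95 = (-112 + 126*√7) + 95 = -17 + 126*√7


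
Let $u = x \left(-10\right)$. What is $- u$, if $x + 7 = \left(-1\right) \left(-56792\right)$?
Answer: $567850$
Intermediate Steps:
$x = 56785$ ($x = -7 - -56792 = -7 + 56792 = 56785$)
$u = -567850$ ($u = 56785 \left(-10\right) = -567850$)
$- u = \left(-1\right) \left(-567850\right) = 567850$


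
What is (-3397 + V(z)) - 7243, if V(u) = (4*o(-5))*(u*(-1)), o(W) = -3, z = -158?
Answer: -12536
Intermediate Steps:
V(u) = 12*u (V(u) = (4*(-3))*(u*(-1)) = -(-12)*u = 12*u)
(-3397 + V(z)) - 7243 = (-3397 + 12*(-158)) - 7243 = (-3397 - 1896) - 7243 = -5293 - 7243 = -12536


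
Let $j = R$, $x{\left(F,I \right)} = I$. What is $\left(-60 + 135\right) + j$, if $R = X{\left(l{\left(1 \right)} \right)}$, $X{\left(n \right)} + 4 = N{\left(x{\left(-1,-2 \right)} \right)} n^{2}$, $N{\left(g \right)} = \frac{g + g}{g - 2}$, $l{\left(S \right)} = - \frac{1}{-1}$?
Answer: $72$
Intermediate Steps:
$l{\left(S \right)} = 1$ ($l{\left(S \right)} = \left(-1\right) \left(-1\right) = 1$)
$N{\left(g \right)} = \frac{2 g}{-2 + g}$
$X{\left(n \right)} = -4 + n^{2}$ ($X{\left(n \right)} = -4 + 2 \left(-2\right) \frac{1}{-2 - 2} n^{2} = -4 + 2 \left(-2\right) \frac{1}{-4} n^{2} = -4 + 2 \left(-2\right) \left(- \frac{1}{4}\right) n^{2} = -4 + 1 n^{2} = -4 + n^{2}$)
$R = -3$ ($R = -4 + 1^{2} = -4 + 1 = -3$)
$j = -3$
$\left(-60 + 135\right) + j = \left(-60 + 135\right) - 3 = 75 - 3 = 72$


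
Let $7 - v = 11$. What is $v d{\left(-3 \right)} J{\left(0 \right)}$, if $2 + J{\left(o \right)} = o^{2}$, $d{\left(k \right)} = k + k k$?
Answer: $48$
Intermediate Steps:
$v = -4$ ($v = 7 - 11 = -4$)
$d{\left(k \right)} = k + k^{2}$
$J{\left(o \right)} = -2 + o^{2}$
$v d{\left(-3 \right)} J{\left(0 \right)} = - 4 \left(- 3 \left(1 - 3\right)\right) \left(-2 + 0^{2}\right) = - 4 \left(\left(-3\right) \left(-2\right)\right) \left(-2 + 0\right) = \left(-4\right) 6 \left(-2\right) = \left(-24\right) \left(-2\right) = 48$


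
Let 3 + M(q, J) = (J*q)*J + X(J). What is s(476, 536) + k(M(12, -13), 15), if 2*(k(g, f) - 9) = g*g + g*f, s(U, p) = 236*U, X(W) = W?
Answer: 2151507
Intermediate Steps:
M(q, J) = -3 + J + q*J**2 (M(q, J) = -3 + ((J*q)*J + J) = -3 + (q*J**2 + J) = -3 + (J + q*J**2) = -3 + J + q*J**2)
k(g, f) = 9 + g**2/2 + f*g/2 (k(g, f) = 9 + (g*g + g*f)/2 = 9 + (g**2 + f*g)/2 = 9 + (g**2/2 + f*g/2) = 9 + g**2/2 + f*g/2)
s(476, 536) + k(M(12, -13), 15) = 236*476 + (9 + (-3 - 13 + 12*(-13)**2)**2/2 + (1/2)*15*(-3 - 13 + 12*(-13)**2)) = 112336 + (9 + (-3 - 13 + 12*169)**2/2 + (1/2)*15*(-3 - 13 + 12*169)) = 112336 + (9 + (-3 - 13 + 2028)**2/2 + (1/2)*15*(-3 - 13 + 2028)) = 112336 + (9 + (1/2)*2012**2 + (1/2)*15*2012) = 112336 + (9 + (1/2)*4048144 + 15090) = 112336 + (9 + 2024072 + 15090) = 112336 + 2039171 = 2151507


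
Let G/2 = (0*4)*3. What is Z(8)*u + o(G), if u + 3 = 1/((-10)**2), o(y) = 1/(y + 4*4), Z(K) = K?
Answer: -9543/400 ≈ -23.857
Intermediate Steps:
G = 0 (G = 2*((0*4)*3) = 2*(0*3) = 2*0 = 0)
o(y) = 1/(16 + y) (o(y) = 1/(y + 16) = 1/(16 + y))
u = -299/100 (u = -3 + 1/((-10)**2) = -3 + 1/100 = -299/100 ≈ -2.9900)
Z(8)*u + o(G) = 8*(-299/100) + 1/(16 + 0) = -598/25 + 1/16 = -9543/400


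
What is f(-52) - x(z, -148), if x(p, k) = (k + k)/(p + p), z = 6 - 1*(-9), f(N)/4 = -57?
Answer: -3272/15 ≈ -218.13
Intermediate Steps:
f(N) = -228 (f(N) = 4*(-57) = -228)
z = 15 (z = 6 + 9 = 15)
x(p, k) = k/p (x(p, k) = (2*k)/((2*p)) = (2*k)*(1/(2*p)) = k/p)
f(-52) - x(z, -148) = -228 - (-148)/15 = -228 - 1*(-148/15) = -228 + 148/15 = -3272/15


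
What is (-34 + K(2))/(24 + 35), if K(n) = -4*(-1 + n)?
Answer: -38/59 ≈ -0.64407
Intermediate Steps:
K(n) = 4 - 4*n
(-34 + K(2))/(24 + 35) = (-34 + (4 - 4*2))/(24 + 35) = (-34 + (4 - 8))/59 = (-34 - 4)*(1/59) = -38*1/59 = -38/59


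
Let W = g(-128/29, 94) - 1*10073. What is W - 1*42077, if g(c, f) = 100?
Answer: -52050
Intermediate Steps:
W = -9973 (W = 100 - 1*10073 = 100 - 10073 = -9973)
W - 1*42077 = -9973 - 1*42077 = -9973 - 42077 = -52050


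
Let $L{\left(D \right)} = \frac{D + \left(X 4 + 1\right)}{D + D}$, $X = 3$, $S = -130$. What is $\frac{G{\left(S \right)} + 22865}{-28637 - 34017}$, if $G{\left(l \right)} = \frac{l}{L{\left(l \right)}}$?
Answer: $- \frac{203185}{563886} \approx -0.36033$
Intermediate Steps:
$L{\left(D \right)} = \frac{13 + D}{2 D}$ ($L{\left(D \right)} = \frac{D + \left(3 \cdot 4 + 1\right)}{D + D} = \frac{D + \left(12 + 1\right)}{2 D} = \left(D + 13\right) \frac{1}{2 D} = \left(13 + D\right) \frac{1}{2 D} = \frac{13 + D}{2 D}$)
$G{\left(l \right)} = \frac{2 l^{2}}{13 + l}$ ($G{\left(l \right)} = \frac{l}{\frac{1}{2} \frac{1}{l} \left(13 + l\right)} = l \frac{2 l}{13 + l} = \frac{2 l^{2}}{13 + l}$)
$\frac{G{\left(S \right)} + 22865}{-28637 - 34017} = \frac{\frac{2 \left(-130\right)^{2}}{13 - 130} + 22865}{-28637 - 34017} = \frac{2 \cdot 16900 \frac{1}{-117} + 22865}{-62654} = \left(2 \cdot 16900 \left(- \frac{1}{117}\right) + 22865\right) \left(- \frac{1}{62654}\right) = \left(- \frac{2600}{9} + 22865\right) \left(- \frac{1}{62654}\right) = \frac{203185}{9} \left(- \frac{1}{62654}\right) = - \frac{203185}{563886}$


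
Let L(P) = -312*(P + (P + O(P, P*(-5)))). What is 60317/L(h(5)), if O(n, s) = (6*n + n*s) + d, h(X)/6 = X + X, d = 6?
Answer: 60317/5464368 ≈ 0.011038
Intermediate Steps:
h(X) = 12*X (h(X) = 6*(X + X) = 6*(2*X) = 12*X)
O(n, s) = 6 + 6*n + n*s (O(n, s) = (6*n + n*s) + 6 = 6 + 6*n + n*s)
L(P) = -1872 - 2496*P + 1560*P**2 (L(P) = -312*(P + (P + (6 + 6*P + P*(P*(-5))))) = -312*(P + (P + (6 + 6*P + P*(-5*P)))) = -312*(P + (P + (6 + 6*P - 5*P**2))) = -312*(P + (P + (6 - 5*P**2 + 6*P))) = -312*(P + (6 - 5*P**2 + 7*P)) = -312*(6 - 5*P**2 + 8*P) = -1872 - 2496*P + 1560*P**2)
60317/L(h(5)) = 60317/(-1872 - 29952*5 + 1560*(12*5)**2) = 60317/(-1872 - 2496*60 + 1560*60**2) = 60317/(-1872 - 149760 + 1560*3600) = 60317/(-1872 - 149760 + 5616000) = 60317/5464368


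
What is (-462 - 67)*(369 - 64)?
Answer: -161345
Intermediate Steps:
(-462 - 67)*(369 - 64) = -529*305 = -161345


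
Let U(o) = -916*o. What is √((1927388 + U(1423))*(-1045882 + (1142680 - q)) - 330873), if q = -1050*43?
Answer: √88563865287 ≈ 2.9760e+5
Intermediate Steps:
q = -45150
√((1927388 + U(1423))*(-1045882 + (1142680 - q)) - 330873) = √((1927388 - 916*1423)*(-1045882 + (1142680 - 1*(-45150))) - 330873) = √((1927388 - 1303468)*(-1045882 + (1142680 + 45150)) - 330873) = √(623920*(-1045882 + 1187830) - 330873) = √(623920*141948 - 330873) = √(88564196160 - 330873) = √88563865287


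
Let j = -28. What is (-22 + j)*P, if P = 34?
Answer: -1700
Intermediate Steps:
(-22 + j)*P = (-22 - 28)*34 = -50*34 = -1700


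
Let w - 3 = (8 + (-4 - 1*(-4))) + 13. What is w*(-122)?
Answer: -2928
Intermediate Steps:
w = 24 (w = 3 + ((8 + (-4 - 1*(-4))) + 13) = 3 + ((8 + (-4 + 4)) + 13) = 3 + ((8 + 0) + 13) = 3 + (8 + 13) = 3 + 21 = 24)
w*(-122) = 24*(-122) = -2928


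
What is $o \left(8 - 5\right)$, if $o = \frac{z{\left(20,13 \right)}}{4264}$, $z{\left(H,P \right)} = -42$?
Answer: $- \frac{63}{2132} \approx -0.02955$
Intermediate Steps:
$o = - \frac{21}{2132}$ ($o = - \frac{42}{4264} = \left(-42\right) \frac{1}{4264} = - \frac{21}{2132} \approx -0.0098499$)
$o \left(8 - 5\right) = - \frac{21 \left(8 - 5\right)}{2132} = \left(- \frac{21}{2132}\right) 3 = - \frac{63}{2132}$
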